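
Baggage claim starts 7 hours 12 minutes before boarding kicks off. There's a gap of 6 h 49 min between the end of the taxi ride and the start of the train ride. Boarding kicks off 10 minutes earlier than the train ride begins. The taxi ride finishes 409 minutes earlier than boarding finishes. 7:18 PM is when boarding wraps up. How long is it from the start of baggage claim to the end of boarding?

7 h 22 min

The taxi ride ends at 7:18 PM − 409 min = 12:29 PM.
The train ride starts at 12:29 PM + 409 min = 7:18 PM.
Boarding starts at 7:18 PM − 10 min = 7:08 PM.
Baggage claim starts at 7:08 PM − 432 min = 11:56 AM.
From 11:56 AM to 7:18 PM is 7 h 22 min.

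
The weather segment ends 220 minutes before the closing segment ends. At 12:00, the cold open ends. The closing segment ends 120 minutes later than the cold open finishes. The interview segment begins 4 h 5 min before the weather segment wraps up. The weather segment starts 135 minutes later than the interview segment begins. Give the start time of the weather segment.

The closing segment ends at 12:00 + 120 min = 14:00.
The weather segment ends at 14:00 − 220 min = 10:20.
The interview segment starts at 10:20 − 245 min = 06:15.
The weather segment starts at 06:15 + 135 min = 08:30.

08:30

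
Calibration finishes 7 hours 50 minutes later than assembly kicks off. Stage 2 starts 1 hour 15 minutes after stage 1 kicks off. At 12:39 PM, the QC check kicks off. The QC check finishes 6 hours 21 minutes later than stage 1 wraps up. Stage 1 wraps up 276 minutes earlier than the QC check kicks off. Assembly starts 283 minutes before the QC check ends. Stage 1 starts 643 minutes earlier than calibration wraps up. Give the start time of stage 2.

8:03 AM

Stage 1 ends at 12:39 PM − 276 min = 8:03 AM.
The QC check ends at 8:03 AM + 381 min = 2:24 PM.
Assembly starts at 2:24 PM − 283 min = 9:41 AM.
Calibration ends at 9:41 AM + 470 min = 5:31 PM.
Stage 1 starts at 5:31 PM − 643 min = 6:48 AM.
Stage 2 starts at 6:48 AM + 75 min = 8:03 AM.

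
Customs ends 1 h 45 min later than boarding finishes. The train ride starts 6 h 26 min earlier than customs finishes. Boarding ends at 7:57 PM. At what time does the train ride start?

Customs ends at 7:57 PM + 105 min = 9:42 PM.
The train ride starts at 9:42 PM − 386 min = 3:16 PM.

3:16 PM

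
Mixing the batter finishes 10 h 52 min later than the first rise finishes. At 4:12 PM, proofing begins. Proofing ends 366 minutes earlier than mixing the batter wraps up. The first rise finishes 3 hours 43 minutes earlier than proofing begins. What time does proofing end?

5:15 PM

The first rise ends at 4:12 PM − 223 min = 12:29 PM.
Mixing the batter ends at 12:29 PM + 652 min = 11:21 PM.
Proofing ends at 11:21 PM − 366 min = 5:15 PM.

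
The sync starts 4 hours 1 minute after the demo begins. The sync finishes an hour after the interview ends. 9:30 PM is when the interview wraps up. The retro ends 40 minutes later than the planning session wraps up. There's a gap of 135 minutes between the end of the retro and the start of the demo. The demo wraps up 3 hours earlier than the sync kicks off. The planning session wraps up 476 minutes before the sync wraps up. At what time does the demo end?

The sync ends at 9:30 PM + 60 min = 10:30 PM.
The planning session ends at 10:30 PM − 476 min = 2:34 PM.
The retro ends at 2:34 PM + 40 min = 3:14 PM.
The demo starts at 3:14 PM + 135 min = 5:29 PM.
The sync starts at 5:29 PM + 241 min = 9:30 PM.
The demo ends at 9:30 PM − 180 min = 6:30 PM.

6:30 PM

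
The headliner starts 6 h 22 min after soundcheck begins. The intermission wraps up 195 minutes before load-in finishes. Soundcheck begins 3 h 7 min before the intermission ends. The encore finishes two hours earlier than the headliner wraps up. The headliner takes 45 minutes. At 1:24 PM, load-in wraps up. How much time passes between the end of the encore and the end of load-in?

1 hour 15 minutes

The intermission ends at 1:24 PM − 195 min = 10:09 AM.
Soundcheck starts at 10:09 AM − 187 min = 7:02 AM.
The headliner starts at 7:02 AM + 382 min = 1:24 PM.
The headliner ends at 1:24 PM + 45 min = 2:09 PM.
The encore ends at 2:09 PM − 120 min = 12:09 PM.
From 12:09 PM to 1:24 PM is 1 hour 15 minutes.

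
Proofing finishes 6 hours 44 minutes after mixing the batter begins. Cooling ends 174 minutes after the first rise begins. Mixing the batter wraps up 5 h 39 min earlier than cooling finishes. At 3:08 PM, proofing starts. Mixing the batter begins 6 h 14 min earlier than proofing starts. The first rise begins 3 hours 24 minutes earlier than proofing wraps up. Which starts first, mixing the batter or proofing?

mixing the batter

Mixing the batter starts at 3:08 PM − 374 min = 8:54 AM.
Mixing the batter starts at 8:54 AM and proofing starts at 3:08 PM, so mixing the batter is first.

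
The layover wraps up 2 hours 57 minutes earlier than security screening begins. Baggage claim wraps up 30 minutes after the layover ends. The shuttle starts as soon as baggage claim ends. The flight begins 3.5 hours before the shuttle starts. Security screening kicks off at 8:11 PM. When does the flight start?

The layover ends at 8:11 PM − 177 min = 5:14 PM.
Baggage claim ends at 5:14 PM + 30 min = 5:44 PM.
So the shuttle starts at 5:44 PM.
The flight starts at 5:44 PM − 210 min = 2:14 PM.

2:14 PM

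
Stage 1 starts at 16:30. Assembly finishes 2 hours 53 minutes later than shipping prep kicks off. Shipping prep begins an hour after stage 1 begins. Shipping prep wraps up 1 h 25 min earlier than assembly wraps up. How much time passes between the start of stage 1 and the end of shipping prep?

Shipping prep starts at 16:30 + 60 min = 17:30.
Assembly ends at 17:30 + 173 min = 20:23.
Shipping prep ends at 20:23 − 85 min = 18:58.
From 16:30 to 18:58 is 2 h 28 min.

2 h 28 min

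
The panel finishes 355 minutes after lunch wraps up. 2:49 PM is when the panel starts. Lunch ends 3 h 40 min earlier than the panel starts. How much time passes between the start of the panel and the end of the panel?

Lunch ends at 2:49 PM − 220 min = 11:09 AM.
The panel ends at 11:09 AM + 355 min = 5:04 PM.
From 2:49 PM to 5:04 PM is 2 hours 15 minutes.

2 hours 15 minutes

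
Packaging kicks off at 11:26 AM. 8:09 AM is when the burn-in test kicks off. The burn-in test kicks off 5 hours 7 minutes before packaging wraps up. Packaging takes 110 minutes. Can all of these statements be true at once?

Packaging ends at 11:26 AM + 110 min = 1:16 PM.
The burn-in test starts at 1:16 PM − 307 min = 8:09 AM.
That matches the stated 8:09 AM, so the schedule is consistent.

Yes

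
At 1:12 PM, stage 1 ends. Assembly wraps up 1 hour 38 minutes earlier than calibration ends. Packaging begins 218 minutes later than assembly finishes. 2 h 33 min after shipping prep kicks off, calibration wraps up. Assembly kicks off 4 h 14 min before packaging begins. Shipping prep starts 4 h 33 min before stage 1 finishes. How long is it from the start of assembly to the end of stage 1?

254 minutes

Shipping prep starts at 1:12 PM − 273 min = 8:39 AM.
Calibration ends at 8:39 AM + 153 min = 11:12 AM.
Assembly ends at 11:12 AM − 98 min = 9:34 AM.
Packaging starts at 9:34 AM + 218 min = 1:12 PM.
Assembly starts at 1:12 PM − 254 min = 8:58 AM.
From 8:58 AM to 1:12 PM is 254 minutes.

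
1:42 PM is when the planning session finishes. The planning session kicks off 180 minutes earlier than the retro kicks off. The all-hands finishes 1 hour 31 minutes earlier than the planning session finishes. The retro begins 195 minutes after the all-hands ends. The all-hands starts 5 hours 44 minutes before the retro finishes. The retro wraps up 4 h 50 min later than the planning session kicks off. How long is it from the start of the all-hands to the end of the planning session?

The all-hands ends at 1:42 PM − 91 min = 12:11 PM.
The retro starts at 12:11 PM + 195 min = 3:26 PM.
The planning session starts at 3:26 PM − 180 min = 12:26 PM.
The retro ends at 12:26 PM + 290 min = 5:16 PM.
The all-hands starts at 5:16 PM − 344 min = 11:32 AM.
From 11:32 AM to 1:42 PM is 2 h 10 min.

2 h 10 min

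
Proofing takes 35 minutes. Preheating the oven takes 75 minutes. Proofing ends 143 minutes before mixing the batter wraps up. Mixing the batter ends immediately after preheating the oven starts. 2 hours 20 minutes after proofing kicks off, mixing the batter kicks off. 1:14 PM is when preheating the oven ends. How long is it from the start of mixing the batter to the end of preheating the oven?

Preheating the oven starts at 1:14 PM − 75 min = 11:59 AM.
So mixing the batter ends at 11:59 AM.
Proofing ends at 11:59 AM − 143 min = 9:36 AM.
Proofing starts at 9:36 AM − 35 min = 9:01 AM.
Mixing the batter starts at 9:01 AM + 140 min = 11:21 AM.
From 11:21 AM to 1:14 PM is 1 hour 53 minutes.

1 hour 53 minutes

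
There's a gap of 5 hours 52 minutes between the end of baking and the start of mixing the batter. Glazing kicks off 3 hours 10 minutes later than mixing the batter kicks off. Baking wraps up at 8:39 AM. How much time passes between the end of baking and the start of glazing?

Mixing the batter starts at 8:39 AM + 352 min = 2:31 PM.
Glazing starts at 2:31 PM + 190 min = 5:41 PM.
From 8:39 AM to 5:41 PM is 9 hours 2 minutes.

9 hours 2 minutes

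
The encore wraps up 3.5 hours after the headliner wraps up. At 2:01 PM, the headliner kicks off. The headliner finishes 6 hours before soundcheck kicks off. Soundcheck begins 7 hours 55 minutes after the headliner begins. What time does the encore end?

7:26 PM

Soundcheck starts at 2:01 PM + 475 min = 9:56 PM.
The headliner ends at 9:56 PM − 360 min = 3:56 PM.
The encore ends at 3:56 PM + 210 min = 7:26 PM.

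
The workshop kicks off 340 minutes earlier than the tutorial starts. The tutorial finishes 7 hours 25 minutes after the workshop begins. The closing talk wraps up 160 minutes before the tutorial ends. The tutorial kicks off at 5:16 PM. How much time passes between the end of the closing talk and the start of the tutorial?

55 minutes

The workshop starts at 5:16 PM − 340 min = 11:36 AM.
The tutorial ends at 11:36 AM + 445 min = 7:01 PM.
The closing talk ends at 7:01 PM − 160 min = 4:21 PM.
From 4:21 PM to 5:16 PM is 55 minutes.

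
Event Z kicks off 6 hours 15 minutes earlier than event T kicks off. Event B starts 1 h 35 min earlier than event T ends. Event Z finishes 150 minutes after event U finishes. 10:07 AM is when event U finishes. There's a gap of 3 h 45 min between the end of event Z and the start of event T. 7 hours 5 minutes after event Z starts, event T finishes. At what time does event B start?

3:37 PM

Event Z ends at 10:07 AM + 150 min = 12:37 PM.
Event T starts at 12:37 PM + 225 min = 4:22 PM.
Event Z starts at 4:22 PM − 375 min = 10:07 AM.
Event T ends at 10:07 AM + 425 min = 5:12 PM.
Event B starts at 5:12 PM − 95 min = 3:37 PM.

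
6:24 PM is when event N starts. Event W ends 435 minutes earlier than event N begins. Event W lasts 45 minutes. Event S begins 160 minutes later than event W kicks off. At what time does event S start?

1:04 PM

Event W ends at 6:24 PM − 435 min = 11:09 AM.
Event W starts at 11:09 AM − 45 min = 10:24 AM.
Event S starts at 10:24 AM + 160 min = 1:04 PM.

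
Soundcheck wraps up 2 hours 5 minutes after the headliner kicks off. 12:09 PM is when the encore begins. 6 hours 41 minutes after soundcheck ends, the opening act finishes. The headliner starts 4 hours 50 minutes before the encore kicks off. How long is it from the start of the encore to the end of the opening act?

3 h 56 min

The headliner starts at 12:09 PM − 290 min = 7:19 AM.
Soundcheck ends at 7:19 AM + 125 min = 9:24 AM.
The opening act ends at 9:24 AM + 401 min = 4:05 PM.
From 12:09 PM to 4:05 PM is 3 h 56 min.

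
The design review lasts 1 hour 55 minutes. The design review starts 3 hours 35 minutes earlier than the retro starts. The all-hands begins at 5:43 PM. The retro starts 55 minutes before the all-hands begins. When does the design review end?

The retro starts at 5:43 PM − 55 min = 4:48 PM.
The design review starts at 4:48 PM − 215 min = 1:13 PM.
The design review ends at 1:13 PM + 115 min = 3:08 PM.

3:08 PM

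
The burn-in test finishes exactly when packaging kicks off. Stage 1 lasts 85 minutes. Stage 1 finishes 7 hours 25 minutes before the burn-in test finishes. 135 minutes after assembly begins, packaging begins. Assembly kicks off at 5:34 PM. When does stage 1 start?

10:59 AM

Packaging starts at 5:34 PM + 135 min = 7:49 PM.
So the burn-in test ends at 7:49 PM.
Stage 1 ends at 7:49 PM − 445 min = 12:24 PM.
Stage 1 starts at 12:24 PM − 85 min = 10:59 AM.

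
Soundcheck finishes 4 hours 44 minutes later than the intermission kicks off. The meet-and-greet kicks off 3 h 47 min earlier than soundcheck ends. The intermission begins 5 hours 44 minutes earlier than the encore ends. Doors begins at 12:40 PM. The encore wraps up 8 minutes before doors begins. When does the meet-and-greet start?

7:45 AM

The encore ends at 12:40 PM − 8 min = 12:32 PM.
The intermission starts at 12:32 PM − 344 min = 6:48 AM.
Soundcheck ends at 6:48 AM + 284 min = 11:32 AM.
The meet-and-greet starts at 11:32 AM − 227 min = 7:45 AM.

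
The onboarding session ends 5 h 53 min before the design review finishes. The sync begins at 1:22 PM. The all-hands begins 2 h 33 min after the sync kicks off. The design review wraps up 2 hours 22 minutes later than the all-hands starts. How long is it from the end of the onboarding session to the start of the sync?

The all-hands starts at 1:22 PM + 153 min = 3:55 PM.
The design review ends at 3:55 PM + 142 min = 6:17 PM.
The onboarding session ends at 6:17 PM − 353 min = 12:24 PM.
From 12:24 PM to 1:22 PM is 58 minutes.

58 minutes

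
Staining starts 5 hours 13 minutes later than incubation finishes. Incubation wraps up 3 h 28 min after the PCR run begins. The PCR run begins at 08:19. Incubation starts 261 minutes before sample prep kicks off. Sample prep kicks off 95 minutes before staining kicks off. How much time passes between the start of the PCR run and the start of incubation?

Incubation ends at 08:19 + 208 min = 11:47.
Staining starts at 11:47 + 313 min = 17:00.
Sample prep starts at 17:00 − 95 min = 15:25.
Incubation starts at 15:25 − 261 min = 11:04.
From 08:19 to 11:04 is 165 minutes.

165 minutes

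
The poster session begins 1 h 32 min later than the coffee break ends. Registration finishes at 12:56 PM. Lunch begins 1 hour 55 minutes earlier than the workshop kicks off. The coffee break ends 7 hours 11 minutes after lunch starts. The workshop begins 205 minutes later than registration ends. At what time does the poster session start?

The workshop starts at 12:56 PM + 205 min = 4:21 PM.
Lunch starts at 4:21 PM − 115 min = 2:26 PM.
The coffee break ends at 2:26 PM + 431 min = 9:37 PM.
The poster session starts at 9:37 PM + 92 min = 11:09 PM.

11:09 PM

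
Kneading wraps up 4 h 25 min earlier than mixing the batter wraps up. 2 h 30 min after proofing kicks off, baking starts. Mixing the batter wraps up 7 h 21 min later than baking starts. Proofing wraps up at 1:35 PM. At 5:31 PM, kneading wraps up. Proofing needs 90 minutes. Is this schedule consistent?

Proofing starts at 1:35 PM − 90 min = 12:05 PM.
Baking starts at 12:05 PM + 150 min = 2:35 PM.
Mixing the batter ends at 2:35 PM + 441 min = 9:56 PM.
Kneading ends at 9:56 PM − 265 min = 5:31 PM.
That matches the stated 5:31 PM, so the schedule is consistent.

Yes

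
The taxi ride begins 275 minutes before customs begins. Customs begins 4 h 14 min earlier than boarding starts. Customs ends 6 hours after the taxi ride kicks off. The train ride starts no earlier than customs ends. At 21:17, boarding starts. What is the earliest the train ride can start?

Customs starts at 21:17 − 254 min = 17:03.
The taxi ride starts at 17:03 − 275 min = 12:28.
Customs ends at 12:28 + 360 min = 18:28.
The train ride is bounded by customs, so the earliest it can start is 18:28.

18:28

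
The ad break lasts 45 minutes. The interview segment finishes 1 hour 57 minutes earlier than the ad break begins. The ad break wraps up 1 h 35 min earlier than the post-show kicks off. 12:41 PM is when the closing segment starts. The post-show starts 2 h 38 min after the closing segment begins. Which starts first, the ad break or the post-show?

The post-show starts at 12:41 PM + 158 min = 3:19 PM.
The ad break ends at 3:19 PM − 95 min = 1:44 PM.
The ad break starts at 1:44 PM − 45 min = 12:59 PM.
The ad break starts at 12:59 PM and the post-show starts at 3:19 PM, so the ad break is first.

the ad break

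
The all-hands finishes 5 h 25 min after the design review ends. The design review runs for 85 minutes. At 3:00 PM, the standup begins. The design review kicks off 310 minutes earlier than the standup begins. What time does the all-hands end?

4:40 PM

The design review starts at 3:00 PM − 310 min = 9:50 AM.
The design review ends at 9:50 AM + 85 min = 11:15 AM.
The all-hands ends at 11:15 AM + 325 min = 4:40 PM.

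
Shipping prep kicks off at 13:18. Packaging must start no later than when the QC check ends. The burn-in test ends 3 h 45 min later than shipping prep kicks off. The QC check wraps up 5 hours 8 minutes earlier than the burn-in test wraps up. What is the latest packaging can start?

The burn-in test ends at 13:18 + 225 min = 17:03.
The QC check ends at 17:03 − 308 min = 11:55.
Packaging is bounded by the QC check, so the latest it can start is 11:55.

11:55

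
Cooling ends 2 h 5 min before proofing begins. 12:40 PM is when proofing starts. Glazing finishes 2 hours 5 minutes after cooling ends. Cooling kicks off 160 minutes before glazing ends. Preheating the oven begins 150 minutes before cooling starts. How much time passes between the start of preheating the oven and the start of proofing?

5 hours 10 minutes

Cooling ends at 12:40 PM − 125 min = 10:35 AM.
Glazing ends at 10:35 AM + 125 min = 12:40 PM.
Cooling starts at 12:40 PM − 160 min = 10:00 AM.
Preheating the oven starts at 10:00 AM − 150 min = 7:30 AM.
From 7:30 AM to 12:40 PM is 5 hours 10 minutes.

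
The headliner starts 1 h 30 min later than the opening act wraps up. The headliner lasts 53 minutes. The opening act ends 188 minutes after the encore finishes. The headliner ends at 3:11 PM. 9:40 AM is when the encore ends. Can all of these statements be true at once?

Yes

The opening act ends at 9:40 AM + 188 min = 12:48 PM.
The headliner starts at 12:48 PM + 90 min = 2:18 PM.
The headliner ends at 2:18 PM + 53 min = 3:11 PM.
That matches the stated 3:11 PM, so the schedule is consistent.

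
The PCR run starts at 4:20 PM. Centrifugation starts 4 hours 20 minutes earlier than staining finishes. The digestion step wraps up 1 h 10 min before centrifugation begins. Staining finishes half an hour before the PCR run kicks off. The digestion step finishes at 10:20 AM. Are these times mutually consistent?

Yes

Staining ends at 4:20 PM − 30 min = 3:50 PM.
Centrifugation starts at 3:50 PM − 260 min = 11:30 AM.
The digestion step ends at 11:30 AM − 70 min = 10:20 AM.
That matches the stated 10:20 AM, so the schedule is consistent.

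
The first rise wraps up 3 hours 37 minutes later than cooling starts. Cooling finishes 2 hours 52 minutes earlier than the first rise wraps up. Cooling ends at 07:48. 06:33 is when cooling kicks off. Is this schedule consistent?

The first rise ends at 06:33 + 217 min = 10:10.
Cooling ends at 10:10 − 172 min = 07:18.
But cooling is also said to end at 07:48 — a 30-minute conflict.

No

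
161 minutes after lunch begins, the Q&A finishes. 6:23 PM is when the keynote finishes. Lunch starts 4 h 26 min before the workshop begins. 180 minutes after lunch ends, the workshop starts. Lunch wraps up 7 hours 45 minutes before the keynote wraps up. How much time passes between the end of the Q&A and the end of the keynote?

390 minutes

Lunch ends at 6:23 PM − 465 min = 10:38 AM.
The workshop starts at 10:38 AM + 180 min = 1:38 PM.
Lunch starts at 1:38 PM − 266 min = 9:12 AM.
The Q&A ends at 9:12 AM + 161 min = 11:53 AM.
From 11:53 AM to 6:23 PM is 390 minutes.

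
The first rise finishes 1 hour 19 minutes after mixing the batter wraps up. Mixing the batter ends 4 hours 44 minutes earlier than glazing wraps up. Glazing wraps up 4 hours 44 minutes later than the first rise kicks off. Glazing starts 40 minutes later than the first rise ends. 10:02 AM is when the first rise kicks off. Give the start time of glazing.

Glazing ends at 10:02 AM + 284 min = 2:46 PM.
Mixing the batter ends at 2:46 PM − 284 min = 10:02 AM.
The first rise ends at 10:02 AM + 79 min = 11:21 AM.
Glazing starts at 11:21 AM + 40 min = 12:01 PM.

12:01 PM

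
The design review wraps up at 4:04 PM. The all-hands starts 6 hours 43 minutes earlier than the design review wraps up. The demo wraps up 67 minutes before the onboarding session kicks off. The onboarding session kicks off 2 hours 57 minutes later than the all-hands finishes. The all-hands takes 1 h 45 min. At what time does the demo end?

12:56 PM

The all-hands starts at 4:04 PM − 403 min = 9:21 AM.
The all-hands ends at 9:21 AM + 105 min = 11:06 AM.
The onboarding session starts at 11:06 AM + 177 min = 2:03 PM.
The demo ends at 2:03 PM − 67 min = 12:56 PM.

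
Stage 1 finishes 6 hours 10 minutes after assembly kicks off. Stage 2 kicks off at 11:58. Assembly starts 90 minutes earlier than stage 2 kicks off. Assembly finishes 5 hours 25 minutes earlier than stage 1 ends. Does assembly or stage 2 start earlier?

Assembly starts at 11:58 − 90 min = 10:28.
Assembly starts at 10:28 and stage 2 starts at 11:58, so assembly is first.

assembly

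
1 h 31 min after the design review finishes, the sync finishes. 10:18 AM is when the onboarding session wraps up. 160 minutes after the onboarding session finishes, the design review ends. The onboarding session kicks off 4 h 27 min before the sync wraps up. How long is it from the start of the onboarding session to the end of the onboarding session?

16 minutes

The design review ends at 10:18 AM + 160 min = 12:58 PM.
The sync ends at 12:58 PM + 91 min = 2:29 PM.
The onboarding session starts at 2:29 PM − 267 min = 10:02 AM.
From 10:02 AM to 10:18 AM is 16 minutes.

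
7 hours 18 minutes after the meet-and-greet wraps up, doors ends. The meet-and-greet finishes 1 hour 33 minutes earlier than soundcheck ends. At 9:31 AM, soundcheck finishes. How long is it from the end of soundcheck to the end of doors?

5 h 45 min

The meet-and-greet ends at 9:31 AM − 93 min = 7:58 AM.
Doors ends at 7:58 AM + 438 min = 3:16 PM.
From 9:31 AM to 3:16 PM is 5 h 45 min.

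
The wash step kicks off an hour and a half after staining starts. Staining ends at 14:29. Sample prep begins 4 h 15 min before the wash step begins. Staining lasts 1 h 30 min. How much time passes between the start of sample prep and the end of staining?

255 minutes

Staining starts at 14:29 − 90 min = 12:59.
The wash step starts at 12:59 + 90 min = 14:29.
Sample prep starts at 14:29 − 255 min = 10:14.
From 10:14 to 14:29 is 255 minutes.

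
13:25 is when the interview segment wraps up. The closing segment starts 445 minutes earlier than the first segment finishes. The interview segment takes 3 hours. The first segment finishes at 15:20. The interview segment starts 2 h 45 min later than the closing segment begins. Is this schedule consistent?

The closing segment starts at 15:20 − 445 min = 07:55.
The interview segment starts at 07:55 + 165 min = 10:40.
The interview segment ends at 10:40 + 180 min = 13:40.
But the interview segment is also said to end at 13:25 — a 15-minute conflict.

No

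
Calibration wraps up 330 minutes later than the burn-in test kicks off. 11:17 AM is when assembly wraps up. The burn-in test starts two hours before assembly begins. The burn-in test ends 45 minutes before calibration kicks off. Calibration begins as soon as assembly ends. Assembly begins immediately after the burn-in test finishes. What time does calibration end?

Calibration starts at 11:17 AM.
The burn-in test ends at 11:17 AM − 45 min = 10:32 AM.
So assembly starts at 10:32 AM.
The burn-in test starts at 10:32 AM − 120 min = 8:32 AM.
Calibration ends at 8:32 AM + 330 min = 2:02 PM.

2:02 PM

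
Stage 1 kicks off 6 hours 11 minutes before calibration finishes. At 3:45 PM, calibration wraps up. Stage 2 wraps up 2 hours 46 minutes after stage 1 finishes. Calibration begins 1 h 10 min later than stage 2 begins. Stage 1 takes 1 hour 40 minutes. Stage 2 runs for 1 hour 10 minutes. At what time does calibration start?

2:00 PM

Stage 1 starts at 3:45 PM − 371 min = 9:34 AM.
Stage 1 ends at 9:34 AM + 100 min = 11:14 AM.
Stage 2 ends at 11:14 AM + 166 min = 2:00 PM.
Stage 2 starts at 2:00 PM − 70 min = 12:50 PM.
Calibration starts at 12:50 PM + 70 min = 2:00 PM.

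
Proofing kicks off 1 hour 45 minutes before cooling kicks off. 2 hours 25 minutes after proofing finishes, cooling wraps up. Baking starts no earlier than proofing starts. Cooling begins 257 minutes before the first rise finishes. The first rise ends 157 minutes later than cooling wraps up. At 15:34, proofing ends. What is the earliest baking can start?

14:34

Cooling ends at 15:34 + 145 min = 17:59.
The first rise ends at 17:59 + 157 min = 20:36.
Cooling starts at 20:36 − 257 min = 16:19.
Proofing starts at 16:19 − 105 min = 14:34.
Baking is bounded by proofing, so the earliest it can start is 14:34.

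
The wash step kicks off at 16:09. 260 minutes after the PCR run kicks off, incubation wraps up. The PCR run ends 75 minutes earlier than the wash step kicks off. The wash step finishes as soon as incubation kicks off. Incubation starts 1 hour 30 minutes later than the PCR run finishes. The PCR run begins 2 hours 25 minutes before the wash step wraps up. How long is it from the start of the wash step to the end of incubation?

2 hours 10 minutes

The PCR run ends at 16:09 − 75 min = 14:54.
Incubation starts at 14:54 + 90 min = 16:24.
So the wash step ends at 16:24.
The PCR run starts at 16:24 − 145 min = 13:59.
Incubation ends at 13:59 + 260 min = 18:19.
From 16:09 to 18:19 is 2 hours 10 minutes.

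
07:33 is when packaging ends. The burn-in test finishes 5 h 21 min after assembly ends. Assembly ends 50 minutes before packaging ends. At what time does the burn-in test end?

12:04

Assembly ends at 07:33 − 50 min = 06:43.
The burn-in test ends at 06:43 + 321 min = 12:04.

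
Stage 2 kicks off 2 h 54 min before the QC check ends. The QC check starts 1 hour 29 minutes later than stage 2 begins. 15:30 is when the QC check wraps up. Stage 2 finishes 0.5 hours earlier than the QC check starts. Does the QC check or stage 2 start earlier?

Stage 2 starts at 15:30 − 174 min = 12:36.
The QC check starts at 12:36 + 89 min = 14:05.
The QC check starts at 14:05 and stage 2 starts at 12:36, so stage 2 is first.

stage 2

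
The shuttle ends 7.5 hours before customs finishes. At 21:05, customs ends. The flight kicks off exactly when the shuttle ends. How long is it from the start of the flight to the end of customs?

The shuttle ends at 21:05 − 450 min = 13:35.
So the flight starts at 13:35.
From 13:35 to 21:05 is 7 hours 30 minutes.

7 hours 30 minutes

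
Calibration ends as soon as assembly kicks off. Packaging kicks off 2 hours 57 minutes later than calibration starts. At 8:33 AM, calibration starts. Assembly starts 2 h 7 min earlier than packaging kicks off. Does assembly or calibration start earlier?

calibration

Packaging starts at 8:33 AM + 177 min = 11:30 AM.
Assembly starts at 11:30 AM − 127 min = 9:23 AM.
Assembly starts at 9:23 AM and calibration starts at 8:33 AM, so calibration is first.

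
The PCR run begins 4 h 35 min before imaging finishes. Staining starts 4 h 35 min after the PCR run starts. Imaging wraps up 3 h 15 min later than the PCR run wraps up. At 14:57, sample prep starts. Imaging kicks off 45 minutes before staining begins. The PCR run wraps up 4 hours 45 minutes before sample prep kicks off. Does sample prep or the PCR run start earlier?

the PCR run

The PCR run ends at 14:57 − 285 min = 10:12.
Imaging ends at 10:12 + 195 min = 13:27.
The PCR run starts at 13:27 − 275 min = 08:52.
Sample prep starts at 14:57 and the PCR run starts at 08:52, so the PCR run is first.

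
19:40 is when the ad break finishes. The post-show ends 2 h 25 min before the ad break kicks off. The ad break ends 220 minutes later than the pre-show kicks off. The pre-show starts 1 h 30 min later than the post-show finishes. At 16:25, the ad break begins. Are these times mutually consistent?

No

The post-show ends at 16:25 − 145 min = 14:00.
The pre-show starts at 14:00 + 90 min = 15:30.
The ad break ends at 15:30 + 220 min = 19:10.
But the ad break is also said to end at 19:40 — a 30-minute conflict.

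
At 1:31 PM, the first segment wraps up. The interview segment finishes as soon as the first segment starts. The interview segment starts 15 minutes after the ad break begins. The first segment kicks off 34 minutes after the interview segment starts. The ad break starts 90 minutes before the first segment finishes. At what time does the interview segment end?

The ad break starts at 1:31 PM − 90 min = 12:01 PM.
The interview segment starts at 12:01 PM + 15 min = 12:16 PM.
The first segment starts at 12:16 PM + 34 min = 12:50 PM.
So the interview segment ends at 12:50 PM.

12:50 PM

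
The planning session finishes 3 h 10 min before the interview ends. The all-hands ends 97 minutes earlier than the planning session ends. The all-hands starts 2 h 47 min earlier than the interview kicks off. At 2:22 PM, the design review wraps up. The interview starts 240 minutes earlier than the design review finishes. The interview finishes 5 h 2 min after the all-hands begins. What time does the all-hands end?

The interview starts at 2:22 PM − 240 min = 10:22 AM.
The all-hands starts at 10:22 AM − 167 min = 7:35 AM.
The interview ends at 7:35 AM + 302 min = 12:37 PM.
The planning session ends at 12:37 PM − 190 min = 9:27 AM.
The all-hands ends at 9:27 AM − 97 min = 7:50 AM.

7:50 AM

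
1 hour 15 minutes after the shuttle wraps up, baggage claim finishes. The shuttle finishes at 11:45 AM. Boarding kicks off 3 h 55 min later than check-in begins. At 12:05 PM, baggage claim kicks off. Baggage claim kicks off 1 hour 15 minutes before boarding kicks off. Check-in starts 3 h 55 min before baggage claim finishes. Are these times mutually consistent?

Baggage claim ends at 11:45 AM + 75 min = 1:00 PM.
Check-in starts at 1:00 PM − 235 min = 9:05 AM.
Boarding starts at 9:05 AM + 235 min = 1:00 PM.
Baggage claim starts at 1:00 PM − 75 min = 11:45 AM.
But baggage claim is also said to start at 12:05 PM — a 20-minute conflict.

No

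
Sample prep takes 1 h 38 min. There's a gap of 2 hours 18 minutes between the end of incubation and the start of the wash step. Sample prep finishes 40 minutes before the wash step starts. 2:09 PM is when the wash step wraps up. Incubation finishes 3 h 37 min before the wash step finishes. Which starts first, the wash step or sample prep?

sample prep

Incubation ends at 2:09 PM − 217 min = 10:32 AM.
The wash step starts at 10:32 AM + 138 min = 12:50 PM.
Sample prep ends at 12:50 PM − 40 min = 12:10 PM.
Sample prep starts at 12:10 PM − 98 min = 10:32 AM.
The wash step starts at 12:50 PM and sample prep starts at 10:32 AM, so sample prep is first.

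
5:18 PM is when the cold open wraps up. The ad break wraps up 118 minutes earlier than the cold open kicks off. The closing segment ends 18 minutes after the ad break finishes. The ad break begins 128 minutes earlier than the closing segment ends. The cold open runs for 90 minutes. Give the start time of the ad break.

12:00 PM

The cold open starts at 5:18 PM − 90 min = 3:48 PM.
The ad break ends at 3:48 PM − 118 min = 1:50 PM.
The closing segment ends at 1:50 PM + 18 min = 2:08 PM.
The ad break starts at 2:08 PM − 128 min = 12:00 PM.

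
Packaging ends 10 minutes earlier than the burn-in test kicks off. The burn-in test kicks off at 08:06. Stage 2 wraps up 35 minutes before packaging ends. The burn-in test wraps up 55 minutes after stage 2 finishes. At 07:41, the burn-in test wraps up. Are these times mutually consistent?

No

Packaging ends at 08:06 − 10 min = 07:56.
Stage 2 ends at 07:56 − 35 min = 07:21.
The burn-in test ends at 07:21 + 55 min = 08:16.
But the burn-in test is also said to end at 07:41 — a 35-minute conflict.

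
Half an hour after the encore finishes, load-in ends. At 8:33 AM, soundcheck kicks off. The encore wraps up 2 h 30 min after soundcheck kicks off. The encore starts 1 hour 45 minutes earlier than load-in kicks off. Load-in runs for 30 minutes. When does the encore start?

9:18 AM

The encore ends at 8:33 AM + 150 min = 11:03 AM.
Load-in ends at 11:03 AM + 30 min = 11:33 AM.
Load-in starts at 11:33 AM − 30 min = 11:03 AM.
The encore starts at 11:03 AM − 105 min = 9:18 AM.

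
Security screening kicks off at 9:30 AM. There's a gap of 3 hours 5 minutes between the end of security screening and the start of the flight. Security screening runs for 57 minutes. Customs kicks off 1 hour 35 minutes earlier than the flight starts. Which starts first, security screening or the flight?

security screening

Security screening ends at 9:30 AM + 57 min = 10:27 AM.
The flight starts at 10:27 AM + 185 min = 1:32 PM.
Security screening starts at 9:30 AM and the flight starts at 1:32 PM, so security screening is first.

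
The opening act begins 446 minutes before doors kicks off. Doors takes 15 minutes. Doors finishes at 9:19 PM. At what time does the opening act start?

1:38 PM

Doors starts at 9:19 PM − 15 min = 9:04 PM.
The opening act starts at 9:04 PM − 446 min = 1:38 PM.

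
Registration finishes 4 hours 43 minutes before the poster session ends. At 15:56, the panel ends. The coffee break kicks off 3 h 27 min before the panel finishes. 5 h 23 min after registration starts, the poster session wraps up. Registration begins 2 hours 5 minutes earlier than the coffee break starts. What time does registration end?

The coffee break starts at 15:56 − 207 min = 12:29.
Registration starts at 12:29 − 125 min = 10:24.
The poster session ends at 10:24 + 323 min = 15:47.
Registration ends at 15:47 − 283 min = 11:04.

11:04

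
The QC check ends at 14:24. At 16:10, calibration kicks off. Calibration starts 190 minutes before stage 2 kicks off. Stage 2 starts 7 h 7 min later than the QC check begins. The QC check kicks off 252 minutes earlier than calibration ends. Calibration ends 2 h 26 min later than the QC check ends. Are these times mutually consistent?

Calibration ends at 14:24 + 146 min = 16:50.
The QC check starts at 16:50 − 252 min = 12:38.
Stage 2 starts at 12:38 + 427 min = 19:45.
Calibration starts at 19:45 − 190 min = 16:35.
But calibration is also said to start at 16:10 — a 25-minute conflict.

No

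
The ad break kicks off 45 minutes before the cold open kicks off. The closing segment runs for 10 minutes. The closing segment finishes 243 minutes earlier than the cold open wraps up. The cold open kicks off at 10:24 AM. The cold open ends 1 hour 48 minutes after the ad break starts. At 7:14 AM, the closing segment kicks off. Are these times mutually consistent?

The ad break starts at 10:24 AM − 45 min = 9:39 AM.
The cold open ends at 9:39 AM + 108 min = 11:27 AM.
The closing segment ends at 11:27 AM − 243 min = 7:24 AM.
The closing segment starts at 7:24 AM − 10 min = 7:14 AM.
That matches the stated 7:14 AM, so the schedule is consistent.

Yes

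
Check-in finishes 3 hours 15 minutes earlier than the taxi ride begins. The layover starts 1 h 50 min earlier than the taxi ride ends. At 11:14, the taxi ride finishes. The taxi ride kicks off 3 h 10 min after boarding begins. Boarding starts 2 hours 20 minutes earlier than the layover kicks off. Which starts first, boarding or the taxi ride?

The layover starts at 11:14 − 110 min = 09:24.
Boarding starts at 09:24 − 140 min = 07:04.
The taxi ride starts at 07:04 + 190 min = 10:14.
Boarding starts at 07:04 and the taxi ride starts at 10:14, so boarding is first.

boarding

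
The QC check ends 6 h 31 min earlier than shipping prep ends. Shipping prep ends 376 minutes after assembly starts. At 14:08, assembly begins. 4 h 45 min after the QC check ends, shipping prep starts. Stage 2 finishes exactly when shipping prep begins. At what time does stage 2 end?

Shipping prep ends at 14:08 + 376 min = 20:24.
The QC check ends at 20:24 − 391 min = 13:53.
Shipping prep starts at 13:53 + 285 min = 18:38.
So stage 2 ends at 18:38.

18:38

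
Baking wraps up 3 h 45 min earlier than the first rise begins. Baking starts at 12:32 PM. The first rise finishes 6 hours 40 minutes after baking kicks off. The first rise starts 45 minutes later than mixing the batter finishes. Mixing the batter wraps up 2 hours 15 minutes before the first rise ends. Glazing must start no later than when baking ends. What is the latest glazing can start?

The first rise ends at 12:32 PM + 400 min = 7:12 PM.
Mixing the batter ends at 7:12 PM − 135 min = 4:57 PM.
The first rise starts at 4:57 PM + 45 min = 5:42 PM.
Baking ends at 5:42 PM − 225 min = 1:57 PM.
Glazing is bounded by baking, so the latest it can start is 1:57 PM.

1:57 PM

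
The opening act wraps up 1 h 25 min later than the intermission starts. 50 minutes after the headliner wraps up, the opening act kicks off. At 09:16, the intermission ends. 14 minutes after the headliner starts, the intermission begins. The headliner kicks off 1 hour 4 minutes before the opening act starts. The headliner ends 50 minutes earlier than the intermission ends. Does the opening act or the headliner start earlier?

The headliner ends at 09:16 − 50 min = 08:26.
The opening act starts at 08:26 + 50 min = 09:16.
The headliner starts at 09:16 − 64 min = 08:12.
The opening act starts at 09:16 and the headliner starts at 08:12, so the headliner is first.

the headliner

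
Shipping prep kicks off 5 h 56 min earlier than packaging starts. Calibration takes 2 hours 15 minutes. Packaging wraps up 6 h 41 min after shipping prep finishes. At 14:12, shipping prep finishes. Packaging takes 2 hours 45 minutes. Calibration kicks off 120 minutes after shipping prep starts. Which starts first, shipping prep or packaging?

shipping prep

Packaging ends at 14:12 + 401 min = 20:53.
Packaging starts at 20:53 − 165 min = 18:08.
Shipping prep starts at 18:08 − 356 min = 12:12.
Shipping prep starts at 12:12 and packaging starts at 18:08, so shipping prep is first.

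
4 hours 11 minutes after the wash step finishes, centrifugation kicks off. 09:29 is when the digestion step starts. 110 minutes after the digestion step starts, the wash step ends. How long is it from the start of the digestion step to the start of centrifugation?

The wash step ends at 09:29 + 110 min = 11:19.
Centrifugation starts at 11:19 + 251 min = 15:30.
From 09:29 to 15:30 is 6 h 1 min.

6 h 1 min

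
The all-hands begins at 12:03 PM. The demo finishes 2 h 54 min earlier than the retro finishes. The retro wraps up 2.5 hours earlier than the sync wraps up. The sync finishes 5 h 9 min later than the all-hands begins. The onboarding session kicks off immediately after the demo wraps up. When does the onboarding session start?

11:48 AM

The sync ends at 12:03 PM + 309 min = 5:12 PM.
The retro ends at 5:12 PM − 150 min = 2:42 PM.
The demo ends at 2:42 PM − 174 min = 11:48 AM.
So the onboarding session starts at 11:48 AM.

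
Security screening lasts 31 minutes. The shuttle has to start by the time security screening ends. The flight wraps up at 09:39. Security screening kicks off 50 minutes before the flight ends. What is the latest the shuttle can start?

Security screening starts at 09:39 − 50 min = 08:49.
Security screening ends at 08:49 + 31 min = 09:20.
The shuttle is bounded by security screening, so the latest it can start is 09:20.

09:20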